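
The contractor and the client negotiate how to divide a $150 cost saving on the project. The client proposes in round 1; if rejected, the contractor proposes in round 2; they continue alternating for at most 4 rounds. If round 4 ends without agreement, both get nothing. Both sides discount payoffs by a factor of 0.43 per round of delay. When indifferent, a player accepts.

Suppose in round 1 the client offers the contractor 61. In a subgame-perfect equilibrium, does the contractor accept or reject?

Work out the contractor's continuation value if the offer is rejected.
Round 4 (the contractor proposes): the client will accept anything ≥ 0, so the contractor offers 0 and keeps 150.
Round 3 (the client proposes): the contractor can get 150 next round, worth 0.43 × 150 = 64.5 now; the client offers that and keeps 85.5.
Round 2 (the contractor proposes): the client can get 85.5 next round, worth 0.43 × 85.5 = 36.765 now. The contractor offers 36.765 and keeps 150 − 36.765 = 113.235.
So by rejecting in round 1, the contractor gets 113.235 next round, worth 0.43 × 113.235 = 48.69105 now.
Offer 61 ≥ 48.69105, so the contractor accepts.

Accept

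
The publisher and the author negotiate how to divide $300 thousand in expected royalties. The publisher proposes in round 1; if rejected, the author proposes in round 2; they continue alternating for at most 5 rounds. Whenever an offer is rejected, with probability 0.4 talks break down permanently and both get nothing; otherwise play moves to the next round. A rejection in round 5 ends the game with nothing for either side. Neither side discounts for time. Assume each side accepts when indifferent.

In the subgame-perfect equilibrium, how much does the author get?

By backward induction:
Round 5 (the publisher proposes): the author will accept anything ≥ 0, so the publisher offers 0 and keeps 300.
Round 4 (the author proposes): rejecting gives the publisher an expected 0.6 × 300 = 180. The author offers 180 and keeps 300 − 180 = 120.
Round 3 (the publisher proposes): rejecting gives the author an expected 0.6 × 120 = 72, so the publisher offers 72, keeping 228.
Round 2 (the author proposes): rejecting gives the publisher an expected 0.6 × 228 = 136.8; the author offers that and keeps 163.2.
Round 1 (the publisher proposes): rejecting gives the author an expected 0.6 × 163.2 = 97.92; the publisher offers that and keeps 202.08.

97.92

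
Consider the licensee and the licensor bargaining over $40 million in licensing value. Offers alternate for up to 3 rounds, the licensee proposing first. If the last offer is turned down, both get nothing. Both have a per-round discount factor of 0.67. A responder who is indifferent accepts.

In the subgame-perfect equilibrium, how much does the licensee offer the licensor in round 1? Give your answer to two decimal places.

8.84

Round 3 (the licensee proposes): rejection yields 0 for the licensor; the licensee offers 0 and keeps 40.
Round 2 (the licensor proposes): the licensee can get 40 next round, worth 0.67 × 40 = 26.8 now. The licensor offers 26.8 and keeps 40 − 26.8 = 13.2.
Round 1 (the licensee proposes): the licensor can get 13.2 next round, worth 0.67 × 13.2 = 8.844 now. The licensee offers 8.844 and keeps 40 − 8.844 = 31.156.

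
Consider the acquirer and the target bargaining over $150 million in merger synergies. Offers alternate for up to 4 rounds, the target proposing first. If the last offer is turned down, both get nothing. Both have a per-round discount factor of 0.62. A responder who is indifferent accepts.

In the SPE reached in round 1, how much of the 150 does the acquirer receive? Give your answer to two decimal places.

By backward induction:
Round 4 (the acquirer proposes): the target will accept anything ≥ 0, so the acquirer offers 0 and keeps 150.
Round 3 (the target proposes): the acquirer can get 150 next round, worth 0.62 × 150 = 93 now. The target offers 93 and keeps 150 − 93 = 57.
Round 2 (the acquirer proposes): the target can get 57 next round, worth 0.62 × 57 = 35.34 now, so the acquirer offers 35.34, keeping 114.66.
Round 1 (the target proposes): the acquirer can get 114.66 next round, worth 0.62 × 114.66 = 71.0892 now. The target offers 71.0892 and keeps 150 − 71.0892 = 78.9108.

71.09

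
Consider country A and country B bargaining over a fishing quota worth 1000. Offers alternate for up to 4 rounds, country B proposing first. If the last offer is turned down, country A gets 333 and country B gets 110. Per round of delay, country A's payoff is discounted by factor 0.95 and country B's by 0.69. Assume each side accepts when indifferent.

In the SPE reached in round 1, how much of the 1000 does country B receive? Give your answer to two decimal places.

Round 4 (country A proposes): country B gets 110 if talks fail, so country A offers 110 and keeps 890.
Round 3 (country B proposes): country A can get 890 next round, worth 0.95 × 890 = 845.5 now. Country B offers 845.5 and keeps 1000 − 845.5 = 154.5.
Round 2 (country A proposes): country B can get 154.5 next round, worth 0.69 × 154.5 = 106.605 now. Country A offers 106.605 and keeps 1000 − 106.605 = 893.395.
Round 1 (country B proposes): country A can get 893.395 next round, worth 0.95 × 893.395 = 848.72525 now; country B offers that and keeps 151.27475.

151.27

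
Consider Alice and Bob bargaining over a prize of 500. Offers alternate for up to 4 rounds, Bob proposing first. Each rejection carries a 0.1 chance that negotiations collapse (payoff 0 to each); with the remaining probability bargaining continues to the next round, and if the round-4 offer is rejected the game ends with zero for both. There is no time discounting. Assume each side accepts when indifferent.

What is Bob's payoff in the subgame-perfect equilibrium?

90.5

Round 4 (Alice proposes): rejection yields 0 for Bob; Alice offers 0 and keeps 500.
Round 3 (Bob proposes): rejecting gives Alice an expected 0.9 × 500 = 450; Bob offers that and keeps 50.
Round 2 (Alice proposes): rejecting gives Bob an expected 0.9 × 50 = 45, so Alice offers 45, keeping 455.
Round 1 (Bob proposes): rejecting gives Alice an expected 0.9 × 455 = 409.5. Bob offers 409.5 and keeps 500 − 409.5 = 90.5.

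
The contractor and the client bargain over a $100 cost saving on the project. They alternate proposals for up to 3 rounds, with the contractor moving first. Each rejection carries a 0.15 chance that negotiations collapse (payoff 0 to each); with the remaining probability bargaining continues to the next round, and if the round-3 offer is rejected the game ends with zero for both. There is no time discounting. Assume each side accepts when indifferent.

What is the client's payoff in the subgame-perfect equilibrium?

12.75

Round 3 (the contractor proposes): rejection yields 0 for the client; the contractor offers 0 and keeps 100.
Round 2 (the client proposes): rejecting gives the contractor an expected 0.85 × 100 = 85, so the client offers 85, keeping 15.
Round 1 (the contractor proposes): rejecting gives the client an expected 0.85 × 15 = 12.75. The contractor offers 12.75 and keeps 100 − 12.75 = 87.25.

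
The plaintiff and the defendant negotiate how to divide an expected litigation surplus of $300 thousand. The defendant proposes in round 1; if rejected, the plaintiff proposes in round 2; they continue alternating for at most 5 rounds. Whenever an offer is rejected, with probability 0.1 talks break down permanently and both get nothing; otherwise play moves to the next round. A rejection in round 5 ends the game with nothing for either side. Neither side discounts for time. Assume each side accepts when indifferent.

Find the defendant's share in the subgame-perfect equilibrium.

Round 5 (the defendant proposes): the plaintiff will accept anything ≥ 0, so the defendant offers 0 and keeps 300.
Round 4 (the plaintiff proposes): rejecting gives the defendant an expected 0.9 × 300 = 270, so the plaintiff offers 270, keeping 30.
Round 3 (the defendant proposes): rejecting gives the plaintiff an expected 0.9 × 30 = 27, so the defendant offers 27, keeping 273.
Round 2 (the plaintiff proposes): rejecting gives the defendant an expected 0.9 × 273 = 245.7. The plaintiff offers 245.7 and keeps 300 − 245.7 = 54.3.
Round 1 (the defendant proposes): rejecting gives the plaintiff an expected 0.9 × 54.3 = 48.87. The defendant offers 48.87 and keeps 300 − 48.87 = 251.13.

251.13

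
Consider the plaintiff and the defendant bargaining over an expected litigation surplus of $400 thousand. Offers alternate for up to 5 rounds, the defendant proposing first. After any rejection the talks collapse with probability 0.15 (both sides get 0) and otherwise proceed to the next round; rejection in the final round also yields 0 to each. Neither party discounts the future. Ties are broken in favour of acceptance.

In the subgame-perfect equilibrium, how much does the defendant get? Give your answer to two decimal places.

312.15

Round 5 (the defendant proposes): rejection yields 0 for the plaintiff; the defendant offers 0 and keeps 400.
Round 4 (the plaintiff proposes): rejecting gives the defendant an expected 0.85 × 400 = 340, so the plaintiff offers 340, keeping 60.
Round 3 (the defendant proposes): rejecting gives the plaintiff an expected 0.85 × 60 = 51, so the defendant offers 51, keeping 349.
Round 2 (the plaintiff proposes): rejecting gives the defendant an expected 0.85 × 349 = 296.65. The plaintiff offers 296.65 and keeps 400 − 296.65 = 103.35.
Round 1 (the defendant proposes): rejecting gives the plaintiff an expected 0.85 × 103.35 = 87.8475. The defendant offers 87.8475 and keeps 400 − 87.8475 = 312.1525.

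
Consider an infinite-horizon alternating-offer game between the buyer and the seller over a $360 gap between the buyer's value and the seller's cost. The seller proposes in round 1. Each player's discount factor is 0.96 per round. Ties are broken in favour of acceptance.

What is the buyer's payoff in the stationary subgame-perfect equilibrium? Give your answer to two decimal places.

176.33

Let x be the seller's share when the seller proposes and y be the buyer's share when the buyer proposes.
The buyer accepts iff offered ≥ 0.96·y, so x = 360 − 0.96y. Symmetrically y = 360 − 0.96x.
Substituting: x = 360 − 0.96(360 − 0.96x), giving x(1 − 0.96·0.96) = 360(1 − 0.96).
So x = 360 × 0.04 / 0.0784 ≈ 183.6735, and the buyer receives 360 − x ≈ 176.3265.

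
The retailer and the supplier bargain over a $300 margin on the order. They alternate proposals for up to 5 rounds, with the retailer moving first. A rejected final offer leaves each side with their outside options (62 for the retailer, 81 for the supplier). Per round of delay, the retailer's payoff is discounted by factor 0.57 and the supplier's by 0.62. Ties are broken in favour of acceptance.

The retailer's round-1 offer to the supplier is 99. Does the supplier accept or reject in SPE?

Round 5 (the retailer proposes): the supplier gets 81 if talks fail, so the retailer offers 81 and keeps 219.
Round 4 (the supplier proposes): the retailer can get 219 next round, worth 0.57 × 219 = 124.83 now; the supplier offers that and keeps 175.17.
Round 3 (the retailer proposes): the supplier can get 175.17 next round, worth 0.62 × 175.17 = 108.6054 now, so the retailer offers 108.6054, keeping 191.3946.
Round 2 (the supplier proposes): the retailer can get 191.3946 next round, worth 0.57 × 191.3946 = 109.094922 now, so the supplier offers 109.094922, keeping 190.905078.
So by rejecting in round 1, the supplier gets 190.905078 next round, worth 0.62 × 190.905078 = 118.36114836 now.
Offer 99 < 118.36114836, so the supplier rejects.

Reject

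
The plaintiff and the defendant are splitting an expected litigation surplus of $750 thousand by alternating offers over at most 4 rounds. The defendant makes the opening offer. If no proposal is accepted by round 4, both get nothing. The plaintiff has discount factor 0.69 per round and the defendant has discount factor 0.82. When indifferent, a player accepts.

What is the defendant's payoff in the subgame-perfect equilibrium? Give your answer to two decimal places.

By backward induction:
Round 4 (the plaintiff proposes): rejection yields 0 for the defendant; the plaintiff offers 0 and keeps 750.
Round 3 (the defendant proposes): the plaintiff can get 750 next round, worth 0.69 × 750 = 517.5 now. The defendant offers 517.5 and keeps 750 − 517.5 = 232.5.
Round 2 (the plaintiff proposes): the defendant can get 232.5 next round, worth 0.82 × 232.5 = 190.65 now, so the plaintiff offers 190.65, keeping 559.35.
Round 1 (the defendant proposes): the plaintiff can get 559.35 next round, worth 0.69 × 559.35 = 385.9515 now; the defendant offers that and keeps 364.0485.

364.05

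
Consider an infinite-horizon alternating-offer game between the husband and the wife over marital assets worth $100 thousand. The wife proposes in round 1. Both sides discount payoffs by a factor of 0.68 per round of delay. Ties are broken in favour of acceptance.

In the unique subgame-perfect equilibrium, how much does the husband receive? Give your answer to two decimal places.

When the wife proposes, the husband accepts any offer worth at least 0.68 times what the husband would get by proposing next round; and vice versa.
This gives x = 100 − 0.68y and y = 100 − 0.68x, where x and y are each side's share when it proposes.
Hence (1 − 0.68·0.68)x = 100(1 − 0.68), i.e. 0.5376·x = 32.
x ≈ 59.5238; the husband's share is 100 − x ≈ 40.4762.

40.48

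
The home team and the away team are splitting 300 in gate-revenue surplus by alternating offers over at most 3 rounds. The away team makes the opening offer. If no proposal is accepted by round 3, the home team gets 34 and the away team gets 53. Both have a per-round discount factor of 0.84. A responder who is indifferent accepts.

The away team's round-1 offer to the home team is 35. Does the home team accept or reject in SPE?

Round 3 (the away team proposes): the home team gets 34 if talks fail, so the away team offers 34 and keeps 266.
Round 2 (the home team proposes): the away team can get 266 next round, worth 0.84 × 266 = 223.44 now. The home team offers 223.44 and keeps 300 − 223.44 = 76.56.
So by rejecting in round 1, the home team gets 76.56 next round, worth 0.84 × 76.56 = 64.3104 now.
Offer 35 < 64.3104, so the home team rejects.

Reject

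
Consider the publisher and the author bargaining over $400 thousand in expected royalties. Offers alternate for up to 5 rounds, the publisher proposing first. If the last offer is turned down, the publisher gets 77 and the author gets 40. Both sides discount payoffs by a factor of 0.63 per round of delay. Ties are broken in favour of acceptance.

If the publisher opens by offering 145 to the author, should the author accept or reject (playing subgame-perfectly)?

Round 5 (the publisher proposes): the author gets 40 if talks fail, so the publisher offers 40 and keeps 360.
Round 4 (the author proposes): the publisher can get 360 next round, worth 0.63 × 360 = 226.8 now. The author offers 226.8 and keeps 400 − 226.8 = 173.2.
Round 3 (the publisher proposes): the author can get 173.2 next round, worth 0.63 × 173.2 = 109.116 now; the publisher offers that and keeps 290.884.
Round 2 (the author proposes): the publisher can get 290.884 next round, worth 0.63 × 290.884 = 183.25692 now; the author offers that and keeps 216.74308.
So by rejecting in round 1, the author gets 216.74308 next round, worth 0.63 × 216.74308 = 136.5481404 now.
Offer 145 ≥ 136.5481404, so the author accepts.

Accept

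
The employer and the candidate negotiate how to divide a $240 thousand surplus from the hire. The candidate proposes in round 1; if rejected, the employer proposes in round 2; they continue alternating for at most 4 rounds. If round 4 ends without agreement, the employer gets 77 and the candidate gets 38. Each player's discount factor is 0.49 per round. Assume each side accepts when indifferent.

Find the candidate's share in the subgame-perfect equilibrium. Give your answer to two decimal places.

Round 4 (the employer proposes): the candidate gets 38 if talks fail, so the employer offers 38 and keeps 202.
Round 3 (the candidate proposes): the employer can get 202 next round, worth 0.49 × 202 = 98.98 now. The candidate offers 98.98 and keeps 240 − 98.98 = 141.02.
Round 2 (the employer proposes): the candidate can get 141.02 next round, worth 0.49 × 141.02 = 69.0998 now, so the employer offers 69.0998, keeping 170.9002.
Round 1 (the candidate proposes): the employer can get 170.9002 next round, worth 0.49 × 170.9002 = 83.741098 now. The candidate offers 83.741098 and keeps 240 − 83.741098 = 156.258902.

156.26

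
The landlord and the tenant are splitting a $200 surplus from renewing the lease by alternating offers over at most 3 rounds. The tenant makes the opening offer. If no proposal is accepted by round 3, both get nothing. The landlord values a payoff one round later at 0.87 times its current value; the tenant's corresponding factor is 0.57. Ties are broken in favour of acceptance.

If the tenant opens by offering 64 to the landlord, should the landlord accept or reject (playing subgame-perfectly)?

Reject

Round 3 (the tenant proposes): rejection yields 0 for the landlord; the tenant offers 0 and keeps 200.
Round 2 (the landlord proposes): the tenant can get 200 next round, worth 0.57 × 200 = 114 now, so the landlord offers 114, keeping 86.
So by rejecting in round 1, the landlord gets 86 next round, worth 0.87 × 86 = 74.82 now.
Offer 64 < 74.82, so the landlord rejects.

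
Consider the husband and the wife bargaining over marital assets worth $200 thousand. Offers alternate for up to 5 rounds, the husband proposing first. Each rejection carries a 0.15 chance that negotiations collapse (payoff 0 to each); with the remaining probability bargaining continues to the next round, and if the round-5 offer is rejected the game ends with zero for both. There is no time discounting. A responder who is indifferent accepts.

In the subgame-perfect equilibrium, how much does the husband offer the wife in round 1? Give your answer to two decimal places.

Round 5 (the husband proposes): rejection yields 0 for the wife; the husband offers 0 and keeps 200.
Round 4 (the wife proposes): rejecting gives the husband an expected 0.85 × 200 = 170, so the wife offers 170, keeping 30.
Round 3 (the husband proposes): rejecting gives the wife an expected 0.85 × 30 = 25.5. The husband offers 25.5 and keeps 200 − 25.5 = 174.5.
Round 2 (the wife proposes): rejecting gives the husband an expected 0.85 × 174.5 = 148.325, so the wife offers 148.325, keeping 51.675.
Round 1 (the husband proposes): rejecting gives the wife an expected 0.85 × 51.675 = 43.92375, so the husband offers 43.92375, keeping 156.07625.

43.92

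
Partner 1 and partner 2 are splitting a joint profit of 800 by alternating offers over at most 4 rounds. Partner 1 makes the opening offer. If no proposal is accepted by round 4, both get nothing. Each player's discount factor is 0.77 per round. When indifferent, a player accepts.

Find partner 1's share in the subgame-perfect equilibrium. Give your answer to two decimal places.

293.09

Work backward from the last round.
Round 4 (partner 2 proposes): rejection yields 0 for partner 1; partner 2 offers 0 and keeps 800.
Round 3 (partner 1 proposes): partner 2 can get 800 next round, worth 0.77 × 800 = 616 now; partner 1 offers that and keeps 184.
Round 2 (partner 2 proposes): partner 1 can get 184 next round, worth 0.77 × 184 = 141.68 now; partner 2 offers that and keeps 658.32.
Round 1 (partner 1 proposes): partner 2 can get 658.32 next round, worth 0.77 × 658.32 = 506.9064 now. Partner 1 offers 506.9064 and keeps 800 − 506.9064 = 293.0936.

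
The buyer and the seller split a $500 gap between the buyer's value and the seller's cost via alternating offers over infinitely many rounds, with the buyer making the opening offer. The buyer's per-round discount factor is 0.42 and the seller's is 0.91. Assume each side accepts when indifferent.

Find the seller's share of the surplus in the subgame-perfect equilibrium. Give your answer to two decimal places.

427.16

In a stationary SPE each proposer offers the other exactly their discounted continuation value.
If the buyer keeps x when proposing and the seller keeps y when proposing, then x = 500 − 0.91y and y = 500 − 0.42x.
Solving: x = 500(1 − 0.91) / (1 − 0.42·0.91) = 45 / 0.6178 ≈ 72.8391.
The seller gets 500 − 72.8391 ≈ 427.1609.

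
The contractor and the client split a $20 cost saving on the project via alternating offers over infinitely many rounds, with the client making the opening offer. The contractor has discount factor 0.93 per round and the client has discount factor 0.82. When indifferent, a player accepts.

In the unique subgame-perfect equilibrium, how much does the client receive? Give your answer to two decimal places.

5.90

When the client proposes, the contractor accepts any offer worth at least 0.93 times what the contractor would get by proposing next round; and vice versa.
This gives x = 20 − 0.93y and y = 20 − 0.82x, where x and y are each side's share when it proposes.
Hence (1 − 0.93·0.82)x = 20(1 − 0.93), i.e. 0.2374·x = 1.4.
x ≈ 5.8972; the contractor's share is 20 − x ≈ 14.1028.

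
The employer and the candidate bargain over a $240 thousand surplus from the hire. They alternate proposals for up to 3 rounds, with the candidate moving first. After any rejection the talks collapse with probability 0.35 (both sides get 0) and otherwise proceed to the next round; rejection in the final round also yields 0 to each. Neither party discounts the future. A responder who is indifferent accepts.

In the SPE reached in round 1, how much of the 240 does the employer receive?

By backward induction:
Round 3 (the candidate proposes): the employer will accept anything ≥ 0, so the candidate offers 0 and keeps 240.
Round 2 (the employer proposes): rejecting gives the candidate an expected 0.65 × 240 = 156, so the employer offers 156, keeping 84.
Round 1 (the candidate proposes): rejecting gives the employer an expected 0.65 × 84 = 54.6, so the candidate offers 54.6, keeping 185.4.

54.6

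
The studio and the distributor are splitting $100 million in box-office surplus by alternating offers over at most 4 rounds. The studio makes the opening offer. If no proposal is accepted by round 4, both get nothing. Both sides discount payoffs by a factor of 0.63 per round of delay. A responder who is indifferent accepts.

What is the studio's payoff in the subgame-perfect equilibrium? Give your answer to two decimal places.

By backward induction:
Round 4 (the distributor proposes): rejection yields 0 for the studio; the distributor offers 0 and keeps 100.
Round 3 (the studio proposes): the distributor can get 100 next round, worth 0.63 × 100 = 63 now. The studio offers 63 and keeps 100 − 63 = 37.
Round 2 (the distributor proposes): the studio can get 37 next round, worth 0.63 × 37 = 23.31 now. The distributor offers 23.31 and keeps 100 − 23.31 = 76.69.
Round 1 (the studio proposes): the distributor can get 76.69 next round, worth 0.63 × 76.69 = 48.3147 now. The studio offers 48.3147 and keeps 100 − 48.3147 = 51.6853.

51.69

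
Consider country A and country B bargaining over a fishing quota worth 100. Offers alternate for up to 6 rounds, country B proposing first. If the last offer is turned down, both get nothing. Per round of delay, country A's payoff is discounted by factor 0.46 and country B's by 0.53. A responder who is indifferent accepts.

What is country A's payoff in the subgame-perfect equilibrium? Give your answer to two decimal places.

Work backward from the last round.
Round 6 (country A proposes): country B will accept anything ≥ 0, so country A offers 0 and keeps 100.
Round 5 (country B proposes): country A can get 100 next round, worth 0.46 × 100 = 46 now, so country B offers 46, keeping 54.
Round 4 (country A proposes): country B can get 54 next round, worth 0.53 × 54 = 28.62 now, so country A offers 28.62, keeping 71.38.
Round 3 (country B proposes): country A can get 71.38 next round, worth 0.46 × 71.38 = 32.8348 now. Country B offers 32.8348 and keeps 100 − 32.8348 = 67.1652.
Round 2 (country A proposes): country B can get 67.1652 next round, worth 0.53 × 67.1652 = 35.597556 now. Country A offers 35.597556 and keeps 100 − 35.597556 = 64.402444.
Round 1 (country B proposes): country A can get 64.402444 next round, worth 0.46 × 64.402444 = 29.62512424 now; country B offers that and keeps 70.37487576.

29.63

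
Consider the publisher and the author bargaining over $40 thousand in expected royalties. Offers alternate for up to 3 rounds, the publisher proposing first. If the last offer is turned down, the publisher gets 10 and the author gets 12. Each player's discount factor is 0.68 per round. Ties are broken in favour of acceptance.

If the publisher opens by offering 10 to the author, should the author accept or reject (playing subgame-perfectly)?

Work out the author's continuation value if the offer is rejected.
Round 3 (the publisher proposes): the author gets 12 if talks fail, so the publisher offers 12 and keeps 28.
Round 2 (the author proposes): the publisher can get 28 next round, worth 0.68 × 28 = 19.04 now. The author offers 19.04 and keeps 40 − 19.04 = 20.96.
So by rejecting in round 1, the author gets 20.96 next round, worth 0.68 × 20.96 = 14.2528 now.
Offer 10 < 14.2528, so the author rejects.

Reject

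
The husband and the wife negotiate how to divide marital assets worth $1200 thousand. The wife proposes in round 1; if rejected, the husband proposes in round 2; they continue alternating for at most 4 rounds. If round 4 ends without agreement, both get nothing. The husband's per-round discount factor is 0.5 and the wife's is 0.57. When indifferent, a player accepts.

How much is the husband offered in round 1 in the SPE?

429

Solve by backward induction from round 4.
Round 4 (the husband proposes): the wife will accept anything ≥ 0, so the husband offers 0 and keeps 1200.
Round 3 (the wife proposes): the husband can get 1200 next round, worth 0.5 × 1200 = 600 now; the wife offers that and keeps 600.
Round 2 (the husband proposes): the wife can get 600 next round, worth 0.57 × 600 = 342 now, so the husband offers 342, keeping 858.
Round 1 (the wife proposes): the husband can get 858 next round, worth 0.5 × 858 = 429 now. The wife offers 429 and keeps 1200 − 429 = 771.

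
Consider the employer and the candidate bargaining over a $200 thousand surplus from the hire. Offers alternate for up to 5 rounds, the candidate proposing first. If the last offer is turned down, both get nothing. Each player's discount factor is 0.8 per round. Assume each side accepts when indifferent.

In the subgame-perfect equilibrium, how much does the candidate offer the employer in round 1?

52.48

Round 5 (the candidate proposes): rejection yields 0 for the employer; the candidate offers 0 and keeps 200.
Round 4 (the employer proposes): the candidate can get 200 next round, worth 0.8 × 200 = 160 now, so the employer offers 160, keeping 40.
Round 3 (the candidate proposes): the employer can get 40 next round, worth 0.8 × 40 = 32 now, so the candidate offers 32, keeping 168.
Round 2 (the employer proposes): the candidate can get 168 next round, worth 0.8 × 168 = 134.4 now; the employer offers that and keeps 65.6.
Round 1 (the candidate proposes): the employer can get 65.6 next round, worth 0.8 × 65.6 = 52.48 now; the candidate offers that and keeps 147.52.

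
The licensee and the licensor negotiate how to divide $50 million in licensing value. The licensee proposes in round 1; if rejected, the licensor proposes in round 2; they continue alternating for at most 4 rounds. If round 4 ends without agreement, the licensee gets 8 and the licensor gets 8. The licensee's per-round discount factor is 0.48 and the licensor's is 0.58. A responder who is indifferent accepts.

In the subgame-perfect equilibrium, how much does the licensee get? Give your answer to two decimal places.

28.14

Round 4 (the licensor proposes): the licensee gets 8 if talks fail, so the licensor offers 8 and keeps 42.
Round 3 (the licensee proposes): the licensor can get 42 next round, worth 0.58 × 42 = 24.36 now. The licensee offers 24.36 and keeps 50 − 24.36 = 25.64.
Round 2 (the licensor proposes): the licensee can get 25.64 next round, worth 0.48 × 25.64 = 12.3072 now; the licensor offers that and keeps 37.6928.
Round 1 (the licensee proposes): the licensor can get 37.6928 next round, worth 0.58 × 37.6928 = 21.861824 now, so the licensee offers 21.861824, keeping 28.138176.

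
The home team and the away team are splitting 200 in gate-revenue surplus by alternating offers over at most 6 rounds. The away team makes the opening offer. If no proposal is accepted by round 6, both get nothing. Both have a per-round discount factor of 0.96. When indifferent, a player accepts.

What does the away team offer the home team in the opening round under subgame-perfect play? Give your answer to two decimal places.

Solve by backward induction from round 6.
Round 6 (the home team proposes): the away team will accept anything ≥ 0, so the home team offers 0 and keeps 200.
Round 5 (the away team proposes): the home team can get 200 next round, worth 0.96 × 200 = 192 now; the away team offers that and keeps 8.
Round 4 (the home team proposes): the away team can get 8 next round, worth 0.96 × 8 = 7.68 now. The home team offers 7.68 and keeps 200 − 7.68 = 192.32.
Round 3 (the away team proposes): the home team can get 192.32 next round, worth 0.96 × 192.32 = 184.6272 now; the away team offers that and keeps 15.3728.
Round 2 (the home team proposes): the away team can get 15.3728 next round, worth 0.96 × 15.3728 = 14.757888 now; the home team offers that and keeps 185.242112.
Round 1 (the away team proposes): the home team can get 185.242112 next round, worth 0.96 × 185.242112 = 177.83242752 now; the away team offers that and keeps 22.16757248.

177.83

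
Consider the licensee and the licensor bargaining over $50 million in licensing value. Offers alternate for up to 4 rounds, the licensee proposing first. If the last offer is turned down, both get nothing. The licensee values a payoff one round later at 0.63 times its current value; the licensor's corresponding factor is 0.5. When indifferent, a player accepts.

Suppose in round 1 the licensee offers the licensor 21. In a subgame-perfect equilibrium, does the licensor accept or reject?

Round 4 (the licensor proposes): rejection yields 0 for the licensee; the licensor offers 0 and keeps 50.
Round 3 (the licensee proposes): the licensor can get 50 next round, worth 0.5 × 50 = 25 now. The licensee offers 25 and keeps 50 − 25 = 25.
Round 2 (the licensor proposes): the licensee can get 25 next round, worth 0.63 × 25 = 15.75 now. The licensor offers 15.75 and keeps 50 − 15.75 = 34.25.
So by rejecting in round 1, the licensor gets 34.25 next round, worth 0.5 × 34.25 = 17.125 now.
Offer 21 ≥ 17.125, so the licensor accepts.

Accept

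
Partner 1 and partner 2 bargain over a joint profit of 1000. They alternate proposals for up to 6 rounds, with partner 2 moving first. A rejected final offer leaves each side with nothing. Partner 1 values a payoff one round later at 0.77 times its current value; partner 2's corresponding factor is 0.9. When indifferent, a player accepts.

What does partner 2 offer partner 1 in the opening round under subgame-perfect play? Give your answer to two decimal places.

By backward induction:
Round 6 (partner 1 proposes): rejection yields 0 for partner 2; partner 1 offers 0 and keeps 1000.
Round 5 (partner 2 proposes): partner 1 can get 1000 next round, worth 0.77 × 1000 = 770 now; partner 2 offers that and keeps 230.
Round 4 (partner 1 proposes): partner 2 can get 230 next round, worth 0.9 × 230 = 207 now, so partner 1 offers 207, keeping 793.
Round 3 (partner 2 proposes): partner 1 can get 793 next round, worth 0.77 × 793 = 610.61 now; partner 2 offers that and keeps 389.39.
Round 2 (partner 1 proposes): partner 2 can get 389.39 next round, worth 0.9 × 389.39 = 350.451 now, so partner 1 offers 350.451, keeping 649.549.
Round 1 (partner 2 proposes): partner 1 can get 649.549 next round, worth 0.77 × 649.549 = 500.15273 now. Partner 2 offers 500.15273 and keeps 1000 − 500.15273 = 499.84727.

500.15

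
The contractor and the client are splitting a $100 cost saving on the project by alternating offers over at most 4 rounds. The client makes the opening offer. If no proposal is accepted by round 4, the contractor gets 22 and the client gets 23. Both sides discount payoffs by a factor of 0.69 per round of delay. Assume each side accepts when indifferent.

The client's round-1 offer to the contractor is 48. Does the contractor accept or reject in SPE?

Accept

Round 4 (the contractor proposes): the client gets 23 if talks fail, so the contractor offers 23 and keeps 77.
Round 3 (the client proposes): the contractor can get 77 next round, worth 0.69 × 77 = 53.13 now, so the client offers 53.13, keeping 46.87.
Round 2 (the contractor proposes): the client can get 46.87 next round, worth 0.69 × 46.87 = 32.3403 now; the contractor offers that and keeps 67.6597.
So by rejecting in round 1, the contractor gets 67.6597 next round, worth 0.69 × 67.6597 = 46.685193 now.
Offer 48 ≥ 46.685193, so the contractor accepts.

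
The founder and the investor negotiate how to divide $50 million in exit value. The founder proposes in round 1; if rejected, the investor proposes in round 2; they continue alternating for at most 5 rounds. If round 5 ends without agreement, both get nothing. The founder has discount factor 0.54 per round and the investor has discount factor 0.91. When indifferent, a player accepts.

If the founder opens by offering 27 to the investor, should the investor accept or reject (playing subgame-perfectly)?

Round 5 (the founder proposes): the investor will accept anything ≥ 0, so the founder offers 0 and keeps 50.
Round 4 (the investor proposes): the founder can get 50 next round, worth 0.54 × 50 = 27 now. The investor offers 27 and keeps 50 − 27 = 23.
Round 3 (the founder proposes): the investor can get 23 next round, worth 0.91 × 23 = 20.93 now, so the founder offers 20.93, keeping 29.07.
Round 2 (the investor proposes): the founder can get 29.07 next round, worth 0.54 × 29.07 = 15.6978 now, so the investor offers 15.6978, keeping 34.3022.
So by rejecting in round 1, the investor gets 34.3022 next round, worth 0.91 × 34.3022 = 31.215002 now.
Offer 27 < 31.215002, so the investor rejects.

Reject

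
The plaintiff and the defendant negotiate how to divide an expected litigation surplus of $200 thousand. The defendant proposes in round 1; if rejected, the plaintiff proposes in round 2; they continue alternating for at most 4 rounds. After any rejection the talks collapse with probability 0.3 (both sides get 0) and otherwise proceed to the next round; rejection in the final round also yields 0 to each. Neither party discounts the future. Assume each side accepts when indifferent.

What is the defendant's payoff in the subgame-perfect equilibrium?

89.4

Round 4 (the plaintiff proposes): the defendant will accept anything ≥ 0, so the plaintiff offers 0 and keeps 200.
Round 3 (the defendant proposes): rejecting gives the plaintiff an expected 0.7 × 200 = 140; the defendant offers that and keeps 60.
Round 2 (the plaintiff proposes): rejecting gives the defendant an expected 0.7 × 60 = 42; the plaintiff offers that and keeps 158.
Round 1 (the defendant proposes): rejecting gives the plaintiff an expected 0.7 × 158 = 110.6, so the defendant offers 110.6, keeping 89.4.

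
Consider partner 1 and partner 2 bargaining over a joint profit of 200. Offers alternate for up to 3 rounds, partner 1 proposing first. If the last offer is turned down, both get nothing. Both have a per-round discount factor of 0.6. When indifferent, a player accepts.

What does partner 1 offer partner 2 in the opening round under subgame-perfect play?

By backward induction:
Round 3 (partner 1 proposes): rejection yields 0 for partner 2; partner 1 offers 0 and keeps 200.
Round 2 (partner 2 proposes): partner 1 can get 200 next round, worth 0.6 × 200 = 120 now; partner 2 offers that and keeps 80.
Round 1 (partner 1 proposes): partner 2 can get 80 next round, worth 0.6 × 80 = 48 now; partner 1 offers that and keeps 152.

48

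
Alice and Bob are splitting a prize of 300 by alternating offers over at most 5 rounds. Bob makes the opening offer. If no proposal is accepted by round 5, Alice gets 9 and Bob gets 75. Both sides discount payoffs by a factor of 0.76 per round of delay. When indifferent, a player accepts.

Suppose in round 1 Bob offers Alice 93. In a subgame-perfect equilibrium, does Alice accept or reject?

Accept

Round 5 (Bob proposes): Alice gets 9 if talks fail, so Bob offers 9 and keeps 291.
Round 4 (Alice proposes): Bob can get 291 next round, worth 0.76 × 291 = 221.16 now, so Alice offers 221.16, keeping 78.84.
Round 3 (Bob proposes): Alice can get 78.84 next round, worth 0.76 × 78.84 = 59.9184 now, so Bob offers 59.9184, keeping 240.0816.
Round 2 (Alice proposes): Bob can get 240.0816 next round, worth 0.76 × 240.0816 = 182.462016 now. Alice offers 182.462016 and keeps 300 − 182.462016 = 117.537984.
So by rejecting in round 1, Alice gets 117.537984 next round, worth 0.76 × 117.537984 = 89.32886784 now.
Offer 93 ≥ 89.32886784, so Alice accepts.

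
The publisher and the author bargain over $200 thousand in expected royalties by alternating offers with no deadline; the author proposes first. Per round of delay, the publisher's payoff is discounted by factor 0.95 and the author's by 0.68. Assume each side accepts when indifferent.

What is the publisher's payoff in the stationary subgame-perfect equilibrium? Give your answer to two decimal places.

171.75

When the author proposes, the publisher accepts any offer worth at least 0.95 times what the publisher would get by proposing next round; and vice versa.
This gives x = 200 − 0.95y and y = 200 − 0.68x, where x and y are each side's share when it proposes.
Hence (1 − 0.95·0.68)x = 200(1 − 0.95), i.e. 0.354·x = 10.
x ≈ 28.2486; the publisher's share is 200 − x ≈ 171.7514.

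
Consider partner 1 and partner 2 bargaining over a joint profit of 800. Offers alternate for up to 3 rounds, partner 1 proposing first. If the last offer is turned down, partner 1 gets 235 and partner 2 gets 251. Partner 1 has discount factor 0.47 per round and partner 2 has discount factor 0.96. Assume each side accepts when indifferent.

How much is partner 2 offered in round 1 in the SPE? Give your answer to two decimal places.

Solve by backward induction from round 3.
Round 3 (partner 1 proposes): partner 2 gets 251 if talks fail, so partner 1 offers 251 and keeps 549.
Round 2 (partner 2 proposes): partner 1 can get 549 next round, worth 0.47 × 549 = 258.03 now; partner 2 offers that and keeps 541.97.
Round 1 (partner 1 proposes): partner 2 can get 541.97 next round, worth 0.96 × 541.97 = 520.2912 now; partner 1 offers that and keeps 279.7088.

520.29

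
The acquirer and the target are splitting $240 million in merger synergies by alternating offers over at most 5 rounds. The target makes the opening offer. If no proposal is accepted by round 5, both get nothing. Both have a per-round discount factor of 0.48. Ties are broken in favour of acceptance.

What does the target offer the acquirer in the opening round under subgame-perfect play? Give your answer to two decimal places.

Round 5 (the target proposes): the acquirer will accept anything ≥ 0, so the target offers 0 and keeps 240.
Round 4 (the acquirer proposes): the target can get 240 next round, worth 0.48 × 240 = 115.2 now; the acquirer offers that and keeps 124.8.
Round 3 (the target proposes): the acquirer can get 124.8 next round, worth 0.48 × 124.8 = 59.904 now. The target offers 59.904 and keeps 240 − 59.904 = 180.096.
Round 2 (the acquirer proposes): the target can get 180.096 next round, worth 0.48 × 180.096 = 86.44608 now, so the acquirer offers 86.44608, keeping 153.55392.
Round 1 (the target proposes): the acquirer can get 153.55392 next round, worth 0.48 × 153.55392 = 73.7058816 now, so the target offers 73.7058816, keeping 166.2941184.

73.71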